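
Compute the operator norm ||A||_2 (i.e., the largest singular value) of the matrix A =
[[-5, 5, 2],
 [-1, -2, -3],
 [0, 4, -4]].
||A||_2 ≈ 7.8019 (= sqrt(largest eigenvalue of A^T A))

||A||_2 = sigma_max(A) = sqrt(lambda_max(A^T A)). Form the symmetric matrix M = A^T A =
[[26, -23, -7],
 [-23, 45, 0],
 [-7, 0, 29]].
Its characteristic polynomial (trace, sum of principal 2x2 minors, determinant of M give the coefficients) is
  p(λ) = det(λ I - M) = λ^3 - 100λ^2 + 2651λ - 16384.
No integer candidate from the rational root theorem (±divisors of 16384) is a root, so the roots are irrational. The cubic discriminant is Δ = 1152622084 > 0, so there are three distinct real roots. p(8) = -1064 and p(9) = 104 have opposite signs, so a root lies in (8, 9); Newton's method refines it to λ ≈ 8.9055. p(30) = 146 and p(31) = -512 have opposite signs, so a root lies in (30, 31); Newton's method refines it to λ ≈ 30.2242. p(60) = -1324 and p(61) = 208 have opposite signs, so a root lies in (60, 61); Newton's method refines it to λ ≈ 60.8703. Check (Vieta): the three roots sum to 100, matching tr M = 100.
So the eigenvalues of A^T A are ≈ 8.9055, 30.2242, 60.8703 (all ≥ 0, as they must be for A^T A). The largest is λ_max ≈ 60.8703, hence ||A||_2 = sqrt(λ_max) ≈ 7.8019.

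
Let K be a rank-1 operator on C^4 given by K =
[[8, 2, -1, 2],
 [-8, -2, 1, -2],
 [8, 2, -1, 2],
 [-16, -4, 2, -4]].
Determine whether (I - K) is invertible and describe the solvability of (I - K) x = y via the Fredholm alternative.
(I - K) is singular (det(I - K) = 0, i.e. 1 ∈ sigma(K)). (I - K) x = y is solvable iff y ⊥ ker((I - K)^*) = span{(8, 2, -1, 2)}, i.e. iff 8y_1 + 2y_2 - y_3 + 2y_4 = 0. When solvable, the solutions are x = y + c·(1, -1, 1, -2), c arbitrary (ker(I - K) = span{(1, -1, 1, -2)}, dimension 1).

K has rank 1, so it is an outer product K = u v^T: every row of K is a multiple of one row vector. Reading off the entries, u = (1, -1, 1, -2) and v = (8, 2, -1, 2) (row i of K equals u_i·v^T). A rank-one matrix u v^T satisfies K u = u (v·u) and kills the (3)-dimensional subspace v^⊥, so its characteristic polynomial is lambda^3 (lambda - v·u) with v·u = tr K = 1. Hence the eigenvalues of I - K are 1 (multiplicity 3) and 1 - (1) = 0, so det(I - K) = 0. (Direct check: I - K =
[[-7, -2, 1, -2],
 [8, 3, -1, 2],
 [-8, -2, 2, -2],
 [16, 4, -2, 5]]
has determinant 0.) So 1 is an eigenvalue of K and (I - K) is not invertible. The finite-dimensional Fredholm alternative says: either (I - K) is invertible, or ker(I - K) ≠ {0} and then range(I - K) = ker((I - K)^*)^⊥, with dim ker(I - K) = dim ker((I - K)^*). We are in the second case, so we need both kernels. Kernel of I - K: (I - K) u = u - u (v·u) = u - u = 0, so ker(I - K) = span{u} = span{(1, -1, 1, -2)} (it is exactly 1-dimensional because rank(I - K) = 3). Kernel of the adjoint: K is real, so (I - K)^* = I - K^T = I - v u^T, and (I - v u^T) v = v - v (u·v) = 0; hence ker((I - K)^*) = span{v} = span{(8, 2, -1, 2)}. Therefore (I - K) x = y is solvable iff <y, v> = 0, i.e. iff 8y_1 + 2y_2 - y_3 + 2y_4 = 0. When this holds, K y = u (v·y) = 0, so (I - K) y = y and x = y is a particular solution; the full solution set is the line x = y + c·u = y + c·(1, -1, 1, -2), c ∈ C.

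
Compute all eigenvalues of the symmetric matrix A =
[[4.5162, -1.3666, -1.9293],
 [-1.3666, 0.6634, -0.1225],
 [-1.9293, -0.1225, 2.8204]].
sigma(A) ≈ {0, 2, 6}

A is real symmetric, so its spectrum consists of real eigenvalues. Expanding the characteristic polynomial of the displayed matrix gives
  det(λ I - A) = p(λ) = λ^3 + (-8)λ^2 + (12)λ + (0).
Solving p(λ) = 0 yields eigenvalues ≈ 0, 2, 6. (A is shown rounded to 4 decimals, so these recover the underlying integer eigenvalues to within that precision.)
Verification: the trace of A = 8 equals the sum of eigenvalues 8, and det(A) ≈ -0.0004 matches the eigenvalue product 0.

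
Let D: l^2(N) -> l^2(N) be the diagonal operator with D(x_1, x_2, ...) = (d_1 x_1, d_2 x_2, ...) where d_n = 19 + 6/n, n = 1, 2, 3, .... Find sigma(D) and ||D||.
sigma(D) = {19 + 6/n : n ≥ 1} ∪ {19}; ||D|| = 25

A bounded diagonal operator on l^2 with diagonal entries d_n has spectrum equal to the closure of {d_n : n ≥ 1}: every d_n is an eigenvalue (with eigenvector e_n), so {d_n} ⊂ sigma(D); the spectrum is closed, so its closure is too; and for lambda not in the closure, (D - lambda I) has bounded inverse (the diagonal entries 1/(d_n - lambda) are bounded). For our sequence d_n = 19 + 6/n, n = 1, 2, 3, ...:
  - {d_n} = {19 + 6/n : n ≥ 1}; the only limit point is 19
  - closure = {19 + 6/n : n ≥ 1} ∪ {19}
For the norm: a diagonal operator has ||D|| = sup_n |d_n|. Here d_n = 19 + 6/n is positive and decreasing, so sup_n |d_n| = d_1 = 19 + 6 = 25. So ||D|| = 25.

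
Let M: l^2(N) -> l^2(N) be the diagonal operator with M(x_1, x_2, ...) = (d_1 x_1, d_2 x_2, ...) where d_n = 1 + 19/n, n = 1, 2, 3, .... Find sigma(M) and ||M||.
sigma(M) = {1 + 19/n : n ≥ 1} ∪ {1}; ||M|| = 20

A bounded diagonal operator on l^2 with diagonal entries d_n has spectrum equal to the closure of {d_n : n ≥ 1}: every d_n is an eigenvalue (with eigenvector e_n), so {d_n} ⊂ sigma(M); the spectrum is closed, so its closure is too; and for lambda not in the closure, (M - lambda I) has bounded inverse (the diagonal entries 1/(d_n - lambda) are bounded). For our sequence d_n = 1 + 19/n, n = 1, 2, 3, ...:
  - {d_n} = {1 + 19/n : n ≥ 1}; the only limit point is 1
  - closure = {1 + 19/n : n ≥ 1} ∪ {1}
For the norm: a diagonal operator has ||M|| = sup_n |d_n|. Here d_n = 1 + 19/n is positive and decreasing, so sup_n |d_n| = d_1 = 1 + 19 = 20. So ||M|| = 20.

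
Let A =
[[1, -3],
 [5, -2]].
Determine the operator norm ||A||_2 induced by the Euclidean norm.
||A||_2 = sqrt((39 + sqrt(845))/2) ≈ 5.8339 (= sqrt(largest eigenvalue of A^T A))

||A||_2 = sigma_max(A) = sqrt(lambda_max(A^T A)). Form the symmetric matrix M = A^T A =
[[26, -13],
 [-13, 13]].
Its characteristic polynomial (trace, determinant of M give the coefficients) is
  p(λ) = det(λ I - M) = λ^2 - 39λ + 169.
For λ^2 - 39λ + 169 the discriminant is 845. It is nonnegative but not a perfect square, so the roots are real and irrational: λ = (39 ± sqrt(845))/2 ≈ 34.0344, 4.9656.
So the eigenvalues of A^T A are ≈ 4.9656, 34.0344 (all ≥ 0, as they must be for A^T A). The largest is λ_max = (39 + sqrt(845))/2 ≈ 34.0344, hence ||A||_2 = sqrt(λ_max) = sqrt((39 + sqrt(845))/2) ≈ 5.8339.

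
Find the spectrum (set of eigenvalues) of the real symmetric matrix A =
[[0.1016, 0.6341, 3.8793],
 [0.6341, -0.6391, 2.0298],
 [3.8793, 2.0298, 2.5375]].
sigma(A) ≈ {-3, -1, 6}

A is real symmetric, so its spectrum consists of real eigenvalues. Expanding the characteristic polynomial of the displayed matrix gives
  det(λ I - A) = p(λ) = λ^3 + (-2)λ^2 + (-21)λ + (-18).
Solving p(λ) = 0 yields eigenvalues ≈ -3, -1, 6. (A is shown rounded to 4 decimals, so these recover the underlying integer eigenvalues to within that precision.)
Verification: the trace of A = 2 equals the sum of eigenvalues 2, and det(A) ≈ 18.0002 matches the eigenvalue product 18.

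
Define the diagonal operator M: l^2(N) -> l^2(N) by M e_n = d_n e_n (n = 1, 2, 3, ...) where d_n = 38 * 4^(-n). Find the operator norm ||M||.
||M|| = 19/2 (attained at n = 1)

For M diagonal, ||M|| = sup_n |d_n|. The sequence d_n = 38 * 4^(-n) is positive and strictly decreasing (ratio 4^(-1) < 1), so the supremum is d_1 = 38/4 = 19/2. Hence ||M|| = 19/2.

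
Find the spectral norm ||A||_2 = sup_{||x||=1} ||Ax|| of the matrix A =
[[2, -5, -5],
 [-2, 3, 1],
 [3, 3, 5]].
||A||_2 ≈ 9.5011 (= sqrt(largest eigenvalue of A^T A))

||A||_2 = sigma_max(A) = sqrt(lambda_max(A^T A)). Form the symmetric matrix M = A^T A =
[[17, -7, 3],
 [-7, 43, 43],
 [3, 43, 51]].
Its characteristic polynomial (trace, sum of principal 2x2 minors, determinant of M give the coefficients) is
  p(λ) = det(λ I - M) = λ^3 - 111λ^2 + 1884λ - 1156.
No integer candidate from the rational root theorem (±divisors of 1156) is a root, so the roots are irrational. The cubic discriminant is Δ = 14975592336 > 0, so there are three distinct real roots. p(0) = -1156 and p(1) = 618 have opposite signs, so a root lies in (0, 1); Newton's method refines it to λ ≈ 0.6374. p(20) = 124 and p(21) = -1282 have opposite signs, so a root lies in (20, 21); Newton's method refines it to λ ≈ 20.0911. p(90) = -1696 and p(91) = 4668 have opposite signs, so a root lies in (90, 91); Newton's method refines it to λ ≈ 90.2715. Check (Vieta): the three roots sum to 111, matching tr M = 111.
So the eigenvalues of A^T A are ≈ 0.6374, 20.0911, 90.2715 (all ≥ 0, as they must be for A^T A). The largest is λ_max ≈ 90.2715, hence ||A||_2 = sqrt(λ_max) ≈ 9.5011.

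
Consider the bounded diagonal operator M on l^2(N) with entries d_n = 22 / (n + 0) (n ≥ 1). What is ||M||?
||M|| = 22 (attained at n = 1)

For M diagonal, ||M|| = sup_n |d_n| = sup_n 22/(n + 0). This is positive and strictly decreasing in n, so the supremum is attained at n = 1: d_1 = 22/(1 + 0) = 22. Hence ||M|| = 22.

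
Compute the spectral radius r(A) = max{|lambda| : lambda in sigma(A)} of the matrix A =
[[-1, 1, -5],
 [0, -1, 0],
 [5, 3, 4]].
r(A) = sqrt(21) ≈ 4.5826

The eigenvalues of A are the roots of its characteristic polynomial. With M = A (coefficients from the trace, the sum of principal 2x2 minors, and det A):
  p(λ) = det(λ I - M) = λ^3 - 2λ^2 + 18λ + 21.
By the rational root theorem any rational root is an integer divisor of 21. Testing λ = -1: p(-1) = -1 - 2 - 18 + 21 = 0, so λ = -1 is a root. Dividing out (λ + 1) leaves p(λ) = (λ + 1)(λ^2 - 3λ + 21). For λ^2 - 3λ + 21 the discriminant is -75. It is negative, so the roots are the complex-conjugate pair λ = 3/2 ± (sqrt(75)/2) i ≈ 1.5 ± 4.3301i. For a conjugate pair the product of the roots equals the constant term, so |λ|^2 = 21 and |λ| = sqrt(21) ≈ 4.5826.
Thus the eigenvalues (to 4 decimals) are 1.5 ± 4.3301i (modulus 4.5826); -1 (modulus 1). The spectral radius is the largest modulus: r(A) = sqrt(21) ≈ 4.5826. (Cross-check: r(A) ≤ ||A||_2 ≈ 7.9619; equality holds whenever A is normal, though it can also hold for some non-normal A.)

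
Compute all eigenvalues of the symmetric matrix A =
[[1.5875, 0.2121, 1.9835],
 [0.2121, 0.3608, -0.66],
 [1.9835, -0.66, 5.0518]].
sigma(A) ≈ {0, 1, 6}

A is real symmetric, so its spectrum consists of real eigenvalues. Expanding the characteristic polynomial of the displayed matrix gives
  det(λ I - A) = p(λ) = λ^3 + (-7)λ^2 + (6)λ + (0).
Solving p(λ) = 0 yields eigenvalues ≈ 0, 1, 6. (A is shown rounded to 4 decimals, so these recover the underlying integer eigenvalues to within that precision.)
Verification: the trace of A = 7 equals the sum of eigenvalues 7, and det(A) ≈ -0.0001 matches the eigenvalue product 0.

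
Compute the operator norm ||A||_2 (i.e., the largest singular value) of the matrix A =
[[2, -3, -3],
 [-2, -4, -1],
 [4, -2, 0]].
||A||_2 ≈ 6.2466 (= sqrt(largest eigenvalue of A^T A))

||A||_2 = sigma_max(A) = sqrt(lambda_max(A^T A)). Form the symmetric matrix M = A^T A =
[[24, -6, -4],
 [-6, 29, 13],
 [-4, 13, 10]].
Its characteristic polynomial (trace, sum of principal 2x2 minors, determinant of M give the coefficients) is
  p(λ) = det(λ I - M) = λ^3 - 63λ^2 + 1005λ - 2704.
No integer candidate from the rational root theorem (±divisors of 2704) is a root, so the roots are irrational. The cubic discriminant is Δ = 128234421 > 0, so there are three distinct real roots. p(3) = -229 and p(4) = 372 have opposite signs, so a root lies in (3, 4); Newton's method refines it to λ ≈ 3.3608. p(20) = 196 and p(21) = -121 have opposite signs, so a root lies in (20, 21); Newton's method refines it to λ ≈ 20.6193. p(39) = -13 and p(40) = 696 have opposite signs, so a root lies in (39, 40); Newton's method refines it to λ ≈ 39.0198. Check (Vieta): the three roots sum to 63, matching tr M = 63.
So the eigenvalues of A^T A are ≈ 3.3608, 20.6193, 39.0198 (all ≥ 0, as they must be for A^T A). The largest is λ_max ≈ 39.0198, hence ||A||_2 = sqrt(λ_max) ≈ 6.2466.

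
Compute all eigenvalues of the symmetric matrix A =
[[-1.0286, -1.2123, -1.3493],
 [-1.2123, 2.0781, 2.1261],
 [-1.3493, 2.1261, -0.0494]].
sigma(A) ≈ {-2, -1, 4}

A is real symmetric, so its spectrum consists of real eigenvalues. Expanding the characteristic polynomial of the displayed matrix gives
  det(λ I - A) = p(λ) = λ^3 + (-1)λ^2 + (-10)λ + (-8).
Solving p(λ) = 0 yields eigenvalues ≈ -2, -1, 4. (A is shown rounded to 4 decimals, so these recover the underlying integer eigenvalues to within that precision.)
Verification: the trace of A = 1 equals the sum of eigenvalues 1, and det(A) ≈ 7.9999 matches the eigenvalue product 8.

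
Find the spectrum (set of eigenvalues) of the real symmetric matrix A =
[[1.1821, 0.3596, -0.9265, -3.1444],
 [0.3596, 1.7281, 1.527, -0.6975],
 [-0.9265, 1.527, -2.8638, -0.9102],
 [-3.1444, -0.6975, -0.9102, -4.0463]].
sigma(A) ≈ {-6, -3, 2, 3}

A is real symmetric, so its spectrum consists of real eigenvalues. Expanding the characteristic polynomial of the displayed matrix gives
  det(λ I - A) = p(λ) = λ^4 + (4)λ^3 + (-21)λ^2 + (-36)λ + (108.0061).
Solving p(λ) = 0 yields eigenvalues ≈ -6, -3, 2, 3. (A is shown rounded to 4 decimals, so these recover the underlying integer eigenvalues to within that precision.)
Verification: the trace of A = -4 equals the sum of eigenvalues -4, and det(A) ≈ 108.0061 matches the eigenvalue product 108.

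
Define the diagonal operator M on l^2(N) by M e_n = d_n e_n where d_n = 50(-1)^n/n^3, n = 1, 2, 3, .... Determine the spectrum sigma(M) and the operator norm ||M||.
sigma(M) = {50(-1)^n/n^3 : n ≥ 1} ∪ {0}; ||M|| = 50

A bounded diagonal operator on l^2 with diagonal entries d_n has spectrum equal to the closure of {d_n : n ≥ 1}: every d_n is an eigenvalue (with eigenvector e_n), so {d_n} ⊂ sigma(M); the spectrum is closed, so its closure is too; and for lambda not in the closure, (M - lambda I) has bounded inverse (the diagonal entries 1/(d_n - lambda) are bounded). For our sequence d_n = 50(-1)^n/n^3, n = 1, 2, 3, ...:
  - {d_n} = {50(-1)^n/n^3 : n ≥ 1}; the only limit point is 0
  - closure = {50(-1)^n/n^3 : n ≥ 1} ∪ {0}
For the norm: a diagonal operator has ||M|| = sup_n |d_n|. Here |d_n| = 50/n^3 is decreasing, so sup_n |d_n| = |d_1| = 50. So ||M|| = 50.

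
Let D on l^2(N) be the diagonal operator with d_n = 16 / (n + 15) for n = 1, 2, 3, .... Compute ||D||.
||D|| = 1 (attained at n = 1)

For D diagonal, ||D|| = sup_n |d_n| = sup_n 16/(n + 15). This is positive and strictly decreasing in n, so the supremum is attained at n = 1: d_1 = 16/(1 + 15) = 1. Hence ||D|| = 1.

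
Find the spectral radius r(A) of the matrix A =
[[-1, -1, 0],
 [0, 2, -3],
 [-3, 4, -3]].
r(A) ≈ 2.6803

The eigenvalues of A are the roots of its characteristic polynomial. With M = A (coefficients from the trace, the sum of principal 2x2 minors, and det A):
  p(λ) = det(λ I - M) = λ^3 + 2λ^2 + 7λ + 15.
No integer candidate from the rational root theorem (±divisors of 15) is a root, so the roots are irrational. The cubic discriminant is Δ = -3951 < 0, so there is one real root and a complex-conjugate pair. p(-3) = -15 and p(-2) = 1 have opposite signs, so a root lies in (-3, -2); Newton's method refines it to λ ≈ -2.088. Dividing out (λ - (-2.088)) leaves approximately λ^2 - 0.088λ + 7.1838. For λ^2 - 0.088λ + 7.1838 the discriminant is -28.7275. It is negative, so the remaining roots are the complex-conjugate pair λ ≈ 0.044 ± 2.6799i. Their product equals the constant term, so |λ|^2 ≈ 7.1838 and |λ| ≈ 2.6803.
Thus the eigenvalues (to 4 decimals) are -2.088 (modulus 2.088); 0.044 ± 2.6799i (modulus 2.6803). The spectral radius is the largest modulus: r(A) ≈ 2.6803. (Cross-check: r(A) ≤ ||A||_2 ≈ 6.6003; equality holds whenever A is normal, though it can also hold for some non-normal A.)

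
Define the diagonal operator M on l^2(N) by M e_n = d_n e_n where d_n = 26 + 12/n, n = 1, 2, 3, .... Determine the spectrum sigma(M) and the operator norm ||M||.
sigma(M) = {26 + 12/n : n ≥ 1} ∪ {26}; ||M|| = 38

A bounded diagonal operator on l^2 with diagonal entries d_n has spectrum equal to the closure of {d_n : n ≥ 1}: every d_n is an eigenvalue (with eigenvector e_n), so {d_n} ⊂ sigma(M); the spectrum is closed, so its closure is too; and for lambda not in the closure, (M - lambda I) has bounded inverse (the diagonal entries 1/(d_n - lambda) are bounded). For our sequence d_n = 26 + 12/n, n = 1, 2, 3, ...:
  - {d_n} = {26 + 12/n : n ≥ 1}; the only limit point is 26
  - closure = {26 + 12/n : n ≥ 1} ∪ {26}
For the norm: a diagonal operator has ||M|| = sup_n |d_n|. Here d_n = 26 + 12/n is positive and decreasing, so sup_n |d_n| = d_1 = 26 + 12 = 38. So ||M|| = 38.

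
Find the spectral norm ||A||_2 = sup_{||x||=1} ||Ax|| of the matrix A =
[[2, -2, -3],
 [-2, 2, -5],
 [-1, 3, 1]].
||A||_2 ≈ 5.9742 (= sqrt(largest eigenvalue of A^T A))

||A||_2 = sigma_max(A) = sqrt(lambda_max(A^T A)). Form the symmetric matrix M = A^T A =
[[9, -11, 3],
 [-11, 17, -1],
 [3, -1, 35]].
Its characteristic polynomial (trace, sum of principal 2x2 minors, determinant of M give the coefficients) is
  p(λ) = det(λ I - M) = λ^3 - 61λ^2 + 932λ - 1024.
No integer candidate from the rational root theorem (±divisors of 1024) is a root, so the roots are irrational. The cubic discriminant is Δ = 83789968 > 0, so there are three distinct real roots. p(1) = -152 and p(2) = 604 have opposite signs, so a root lies in (1, 2); Newton's method refines it to λ ≈ 1.1895. p(24) = 32 and p(25) = -224 have opposite signs, so a root lies in (24, 25); Newton's method refines it to λ ≈ 24.12. p(35) = -254 and p(36) = 128 have opposite signs, so a root lies in (35, 36); Newton's method refines it to λ ≈ 35.6905. Check (Vieta): the three roots sum to 61, matching tr M = 61.
So the eigenvalues of A^T A are ≈ 1.1895, 24.12, 35.6905 (all ≥ 0, as they must be for A^T A). The largest is λ_max ≈ 35.6905, hence ||A||_2 = sqrt(λ_max) ≈ 5.9742.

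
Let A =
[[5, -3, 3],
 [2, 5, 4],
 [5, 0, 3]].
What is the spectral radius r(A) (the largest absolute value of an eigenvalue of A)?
r(A) ≈ 7.5008

The eigenvalues of A are the roots of its characteristic polynomial. With M = A (coefficients from the trace, the sum of principal 2x2 minors, and det A):
  p(λ) = det(λ I - M) = λ^3 - 13λ^2 + 46λ + 42.
No integer candidate from the rational root theorem (±divisors of 42) is a root, so the roots are irrational. The cubic discriminant is Δ = -162360 < 0, so there is one real root and a complex-conjugate pair. p(-1) = -18 and p(0) = 42 have opposite signs, so a root lies in (-1, 0); Newton's method refines it to λ ≈ -0.7465. Dividing out (λ - (-0.7465)) leaves approximately λ^2 - 13.7465λ + 56.2619. For λ^2 - 13.7465λ + 56.2619 the discriminant is -36.0811. It is negative, so the remaining roots are the complex-conjugate pair λ ≈ 6.8733 ± 3.0034i. Their product equals the constant term, so |λ|^2 ≈ 56.2619 and |λ| ≈ 7.5008.
Thus the eigenvalues (to 4 decimals) are -0.7465 (modulus 0.7465); 6.8733 ± 3.0034i (modulus 7.5008). The spectral radius is the largest modulus: r(A) ≈ 7.5008. (Cross-check: r(A) ≤ ||A||_2 ≈ 9.1353; equality holds whenever A is normal, though it can also hold for some non-normal A.)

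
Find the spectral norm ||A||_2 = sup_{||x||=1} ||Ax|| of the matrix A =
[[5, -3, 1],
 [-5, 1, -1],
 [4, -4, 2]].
||A||_2 ≈ 9.6215 (= sqrt(largest eigenvalue of A^T A))

||A||_2 = sigma_max(A) = sqrt(lambda_max(A^T A)). Form the symmetric matrix M = A^T A =
[[66, -36, 18],
 [-36, 26, -12],
 [18, -12, 6]].
Its characteristic polynomial (trace, sum of principal 2x2 minors, determinant of M give the coefficients) is
  p(λ) = det(λ I - M) = λ^3 - 98λ^2 + 504λ - 144.
No integer candidate from the rational root theorem (±divisors of 144) is a root, so the roots are irrational. The cubic discriminant is Δ = 1512811008 > 0, so there are three distinct real roots. p(0) = -144 and p(1) = 263 have opposite signs, so a root lies in (0, 1); Newton's method refines it to λ ≈ 0.3036. p(5) = 51 and p(6) = -432 have opposite signs, so a root lies in (5, 6); Newton's method refines it to λ ≈ 5.124. p(92) = -4560 and p(93) = 3483 have opposite signs, so a root lies in (92, 93); Newton's method refines it to λ ≈ 92.5724. Check (Vieta): the three roots sum to 98, matching tr M = 98.
So the eigenvalues of A^T A are ≈ 0.3036, 5.124, 92.5724 (all ≥ 0, as they must be for A^T A). The largest is λ_max ≈ 92.5724, hence ||A||_2 = sqrt(λ_max) ≈ 9.6215.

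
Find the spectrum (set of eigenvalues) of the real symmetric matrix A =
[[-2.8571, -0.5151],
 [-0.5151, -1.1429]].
sigma(A) ≈ {-3, -1}

A is real symmetric, so its spectrum consists of real eigenvalues. Expanding the characteristic polynomial of the displayed matrix gives
  det(λ I - A) = p(λ) = λ^2 + (4)λ + (3).
Solving p(λ) = 0 yields eigenvalues ≈ -3, -1. (A is shown rounded to 4 decimals, so these recover the underlying integer eigenvalues to within that precision.)
Verification: the trace of A = -4 equals the sum of eigenvalues -4, and det(A) ≈ 3.0001 matches the eigenvalue product 3.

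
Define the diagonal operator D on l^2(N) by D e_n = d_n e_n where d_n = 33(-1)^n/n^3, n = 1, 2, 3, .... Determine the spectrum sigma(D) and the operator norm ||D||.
sigma(D) = {33(-1)^n/n^3 : n ≥ 1} ∪ {0}; ||D|| = 33

A bounded diagonal operator on l^2 with diagonal entries d_n has spectrum equal to the closure of {d_n : n ≥ 1}: every d_n is an eigenvalue (with eigenvector e_n), so {d_n} ⊂ sigma(D); the spectrum is closed, so its closure is too; and for lambda not in the closure, (D - lambda I) has bounded inverse (the diagonal entries 1/(d_n - lambda) are bounded). For our sequence d_n = 33(-1)^n/n^3, n = 1, 2, 3, ...:
  - {d_n} = {33(-1)^n/n^3 : n ≥ 1}; the only limit point is 0
  - closure = {33(-1)^n/n^3 : n ≥ 1} ∪ {0}
For the norm: a diagonal operator has ||D|| = sup_n |d_n|. Here |d_n| = 33/n^3 is decreasing, so sup_n |d_n| = |d_1| = 33. So ||D|| = 33.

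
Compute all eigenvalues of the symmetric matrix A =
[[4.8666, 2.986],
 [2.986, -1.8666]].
sigma(A) ≈ {-3, 6}

A is real symmetric, so its spectrum consists of real eigenvalues. Expanding the characteristic polynomial of the displayed matrix gives
  det(λ I - A) = p(λ) = λ^2 + (-3)λ + (-18).
Solving p(λ) = 0 yields eigenvalues ≈ -3, 6. (A is shown rounded to 4 decimals, so these recover the underlying integer eigenvalues to within that precision.)
Verification: the trace of A = 3 equals the sum of eigenvalues 3, and det(A) ≈ -18.0002 matches the eigenvalue product -18.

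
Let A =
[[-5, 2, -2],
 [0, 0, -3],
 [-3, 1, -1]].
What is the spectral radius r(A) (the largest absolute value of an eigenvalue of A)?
r(A) = (5 + sqrt(37))/2 ≈ 5.5414

The eigenvalues of A are the roots of its characteristic polynomial. With M = A (coefficients from the trace, the sum of principal 2x2 minors, and det A):
  p(λ) = det(λ I - M) = λ^3 + 6λ^2 + 2λ - 3.
By the rational root theorem any rational root is an integer divisor of 3. Testing λ = -1: p(-1) = -1 + 6 - 2 - 3 = 0, so λ = -1 is a root. Dividing out (λ + 1) leaves p(λ) = (λ + 1)(λ^2 + 5λ - 3). For λ^2 + 5λ - 3 the discriminant is 37. It is nonnegative but not a perfect square, so the roots are real and irrational: λ = (-5 ± sqrt(37))/2 ≈ 0.5414, -5.5414.
Thus the eigenvalues (to 4 decimals) are 0.5414 (modulus 0.5414); -5.5414 (modulus 5.5414); -1 (modulus 1). The spectral radius is the largest modulus: r(A) = (5 + sqrt(37))/2 ≈ 5.5414. (Cross-check: r(A) ≤ ||A||_2 ≈ 6.7226; equality holds whenever A is normal, though it can also hold for some non-normal A.)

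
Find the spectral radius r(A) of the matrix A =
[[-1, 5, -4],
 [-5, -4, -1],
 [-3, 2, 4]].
r(A) ≈ 6.1453

The eigenvalues of A are the roots of its characteristic polynomial. With M = A (coefficients from the trace, the sum of principal 2x2 minors, and det A):
  p(λ) = det(λ I - M) = λ^3 + λ^2 - λ - 217.
No integer candidate from the rational root theorem (±divisors of 217) is a root, so the roots are irrational. The cubic discriminant is Δ = -1266624 < 0, so there is one real root and a complex-conjugate pair. p(5) = -72 and p(6) = 29 have opposite signs, so a root lies in (5, 6); Newton's method refines it to λ ≈ 5.7462. Dividing out (λ - (5.7462)) leaves approximately λ^2 + 6.7462λ + 37.7644. For λ^2 + 6.7462λ + 37.7644 the discriminant is -105.5471. It is negative, so the remaining roots are the complex-conjugate pair λ ≈ -3.3731 ± 5.1368i. Their product equals the constant term, so |λ|^2 ≈ 37.7644 and |λ| ≈ 6.1453.
Thus the eigenvalues (to 4 decimals) are 5.7462 (modulus 5.7462); -3.3731 ± 5.1368i (modulus 6.1453). The spectral radius is the largest modulus: r(A) ≈ 6.1453. (Cross-check: r(A) ≤ ||A||_2 ≈ 7.3299; equality holds whenever A is normal, though it can also hold for some non-normal A.)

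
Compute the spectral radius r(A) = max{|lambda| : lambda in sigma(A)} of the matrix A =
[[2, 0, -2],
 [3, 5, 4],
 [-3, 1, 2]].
r(A) = 6

The eigenvalues of A are the roots of its characteristic polynomial. With M = A (coefficients from the trace, the sum of principal 2x2 minors, and det A):
  p(λ) = det(λ I - M) = λ^3 - 9λ^2 + 14λ + 24.
By the rational root theorem any rational root is an integer divisor of 24. Testing λ = 6: p(6) = 216 - 324 + 84 + 24 = 0, so λ = 6 is a root. Dividing out (λ - 6) leaves p(λ) = (λ - 6)(λ^2 - 3λ - 4). For λ^2 - 3λ - 4 the discriminant is 25. It is a perfect square (5^2), so the roots are rational: λ = (3 ± 5)/2 = 4, -1.
Thus the eigenvalues (to 4 decimals) are 4 (modulus 4); -1 (modulus 1); 6 (modulus 6). The spectral radius is the largest modulus: r(A) = 6. (Cross-check: r(A) ≤ ||A||_2 ≈ 7.1187; equality holds whenever A is normal, though it can also hold for some non-normal A.)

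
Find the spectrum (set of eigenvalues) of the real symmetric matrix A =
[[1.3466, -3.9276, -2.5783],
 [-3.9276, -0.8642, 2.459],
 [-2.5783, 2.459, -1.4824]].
sigma(A) ≈ {-4, -3, 6}

A is real symmetric, so its spectrum consists of real eigenvalues. Expanding the characteristic polynomial of the displayed matrix gives
  det(λ I - A) = p(λ) = λ^3 + (1)λ^2 + (-30)λ + (-71.9974).
Solving p(λ) = 0 yields eigenvalues ≈ -4, -3, 6. (A is shown rounded to 4 decimals, so these recover the underlying integer eigenvalues to within that precision.)
Verification: the trace of A = -1 equals the sum of eigenvalues -1, and det(A) ≈ 71.9974 matches the eigenvalue product 72.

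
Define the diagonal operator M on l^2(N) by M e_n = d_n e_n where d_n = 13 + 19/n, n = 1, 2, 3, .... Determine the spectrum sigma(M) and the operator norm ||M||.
sigma(M) = {13 + 19/n : n ≥ 1} ∪ {13}; ||M|| = 32

A bounded diagonal operator on l^2 with diagonal entries d_n has spectrum equal to the closure of {d_n : n ≥ 1}: every d_n is an eigenvalue (with eigenvector e_n), so {d_n} ⊂ sigma(M); the spectrum is closed, so its closure is too; and for lambda not in the closure, (M - lambda I) has bounded inverse (the diagonal entries 1/(d_n - lambda) are bounded). For our sequence d_n = 13 + 19/n, n = 1, 2, 3, ...:
  - {d_n} = {13 + 19/n : n ≥ 1}; the only limit point is 13
  - closure = {13 + 19/n : n ≥ 1} ∪ {13}
For the norm: a diagonal operator has ||M|| = sup_n |d_n|. Here d_n = 13 + 19/n is positive and decreasing, so sup_n |d_n| = d_1 = 13 + 19 = 32. So ||M|| = 32.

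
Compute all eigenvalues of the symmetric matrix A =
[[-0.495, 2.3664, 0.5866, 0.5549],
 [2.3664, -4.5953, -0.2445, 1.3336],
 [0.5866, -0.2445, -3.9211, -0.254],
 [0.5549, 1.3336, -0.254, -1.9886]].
sigma(A) ≈ {-6, -4, -2, 1}

A is real symmetric, so its spectrum consists of real eigenvalues. Expanding the characteristic polynomial of the displayed matrix gives
  det(λ I - A) = p(λ) = λ^4 + (11)λ^3 + (32)λ^2 + (3.9983)λ + (-48.0023).
Solving p(λ) = 0 yields eigenvalues ≈ -6, -4, -2, 1. (A is shown rounded to 4 decimals, so these recover the underlying integer eigenvalues to within that precision.)
Verification: the trace of A = -11 equals the sum of eigenvalues -11, and det(A) ≈ -48.0023 matches the eigenvalue product -48.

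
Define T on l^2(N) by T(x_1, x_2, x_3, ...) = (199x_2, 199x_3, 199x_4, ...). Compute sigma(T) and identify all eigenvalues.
sigma(T) = closed disk {z in C : |z| ≤ 199}; sigma_p(T) = open disk {z in C : |z| < 199}

Note T = 199·V where V is the unit left shift (V x)_k = x_{k+1}; so sigma(T) = 199·sigma(V) and ||T|| = 199||V||. ||T x||^2 = 39601sum_{k≥2} |x_k|^2 ≤ 39601||x||^2, with equality on {x : x_1 = 0}, so ||T|| = 199. For any lambda with |lambda| < 199, set r = lambda/199 (|r| < 1); the vector x = (1, r, r^2, ...) is in l^2 and satisfies T x = 199(r, r^2, ...) = lambda x, so lambda is an eigenvalue. On the boundary |lambda| = 199 the geometric series diverges, so no l^2 eigenvector exists, but these lambda lie in the approximate point spectrum. Hence sigma(T) is the closed disk of radius 199 and sigma_p(T) is the open disk.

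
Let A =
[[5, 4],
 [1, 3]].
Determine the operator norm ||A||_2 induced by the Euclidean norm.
||A||_2 = sqrt((51 + sqrt(2117))/2) ≈ 6.9646 (= sqrt(largest eigenvalue of A^T A))

||A||_2 = sigma_max(A) = sqrt(lambda_max(A^T A)). Form the symmetric matrix M = A^T A =
[[26, 23],
 [23, 25]].
Its characteristic polynomial (trace, determinant of M give the coefficients) is
  p(λ) = det(λ I - M) = λ^2 - 51λ + 121.
For λ^2 - 51λ + 121 the discriminant is 2117. It is nonnegative but not a perfect square, so the roots are real and irrational: λ = (51 ± sqrt(2117))/2 ≈ 48.5054, 2.4946.
So the eigenvalues of A^T A are ≈ 2.4946, 48.5054 (all ≥ 0, as they must be for A^T A). The largest is λ_max = (51 + sqrt(2117))/2 ≈ 48.5054, hence ||A||_2 = sqrt(λ_max) = sqrt((51 + sqrt(2117))/2) ≈ 6.9646.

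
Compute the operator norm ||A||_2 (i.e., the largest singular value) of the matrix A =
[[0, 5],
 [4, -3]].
||A||_2 = sqrt(40) ≈ 6.3246 (= sqrt(largest eigenvalue of A^T A))

||A||_2 = sigma_max(A) = sqrt(lambda_max(A^T A)). Form the symmetric matrix M = A^T A =
[[16, -12],
 [-12, 34]].
Its characteristic polynomial (trace, determinant of M give the coefficients) is
  p(λ) = det(λ I - M) = λ^2 - 50λ + 400.
For λ^2 - 50λ + 400 the discriminant is 900. It is a perfect square (30^2), so the roots are rational: λ = (50 ± 30)/2 = 40, 10.
So the eigenvalues of A^T A are ≈ 10, 40 (all ≥ 0, as they must be for A^T A). The largest is λ_max = 40, hence ||A||_2 = sqrt(λ_max) = sqrt(40) ≈ 6.3246.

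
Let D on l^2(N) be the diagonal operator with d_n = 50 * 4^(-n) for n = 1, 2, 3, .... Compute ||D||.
||D|| = 25/2 (attained at n = 1)

For D diagonal, ||D|| = sup_n |d_n|. The sequence d_n = 50 * 4^(-n) is positive and strictly decreasing (ratio 4^(-1) < 1), so the supremum is d_1 = 50/4 = 25/2. Hence ||D|| = 25/2.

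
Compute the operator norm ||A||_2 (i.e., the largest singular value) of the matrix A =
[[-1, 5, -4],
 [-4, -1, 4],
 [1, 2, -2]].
||A||_2 ≈ 7.9944 (= sqrt(largest eigenvalue of A^T A))

||A||_2 = sigma_max(A) = sqrt(lambda_max(A^T A)). Form the symmetric matrix M = A^T A =
[[18, 1, -14],
 [1, 30, -28],
 [-14, -28, 36]].
Its characteristic polynomial (trace, sum of principal 2x2 minors, determinant of M give the coefficients) is
  p(λ) = det(λ I - M) = λ^3 - 84λ^2 + 1287λ - 196.
No integer candidate from the rational root theorem (±divisors of 196) is a root, so the roots are irrational. The cubic discriminant is Δ = 3076039908 > 0, so there are three distinct real roots. p(0) = -196 and p(1) = 1008 have opposite signs, so a root lies in (0, 1); Newton's method refines it to λ ≈ 0.1538. p(19) = 792 and p(20) = -56 have opposite signs, so a root lies in (19, 20); Newton's method refines it to λ ≈ 19.9357. p(63) = -2464 and p(64) = 252 have opposite signs, so a root lies in (63, 64); Newton's method refines it to λ ≈ 63.9104. Check (Vieta): the three roots sum to 84, matching tr M = 84.
So the eigenvalues of A^T A are ≈ 0.1538, 19.9357, 63.9104 (all ≥ 0, as they must be for A^T A). The largest is λ_max ≈ 63.9104, hence ||A||_2 = sqrt(λ_max) ≈ 7.9944.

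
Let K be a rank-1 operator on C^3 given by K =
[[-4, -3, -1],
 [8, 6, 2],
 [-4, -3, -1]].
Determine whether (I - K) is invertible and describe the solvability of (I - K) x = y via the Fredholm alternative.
(I - K) is singular (det(I - K) = 0, i.e. 1 ∈ sigma(K)). (I - K) x = y is solvable iff y ⊥ ker((I - K)^*) = span{(-4, -3, -1)}, i.e. iff -4y_1 - 3y_2 - y_3 = 0. When solvable, the solutions are x = y + c·(1, -2, 1), c arbitrary (ker(I - K) = span{(1, -2, 1)}, dimension 1).

K has rank 1, so it is an outer product K = u v^T: every row of K is a multiple of one row vector. Reading off the entries, u = (1, -2, 1) and v = (-4, -3, -1) (row i of K equals u_i·v^T). A rank-one matrix u v^T satisfies K u = u (v·u) and kills the (2)-dimensional subspace v^⊥, so its characteristic polynomial is lambda^2 (lambda - v·u) with v·u = tr K = 1. Hence the eigenvalues of I - K are 1 (multiplicity 2) and 1 - (1) = 0, so det(I - K) = 0. (Direct check: I - K =
[[5, 3, 1],
 [-8, -5, -2],
 [4, 3, 2]]
has determinant 0.) So 1 is an eigenvalue of K and (I - K) is not invertible. The finite-dimensional Fredholm alternative says: either (I - K) is invertible, or ker(I - K) ≠ {0} and then range(I - K) = ker((I - K)^*)^⊥, with dim ker(I - K) = dim ker((I - K)^*). We are in the second case, so we need both kernels. Kernel of I - K: (I - K) u = u - u (v·u) = u - u = 0, so ker(I - K) = span{u} = span{(1, -2, 1)} (it is exactly 1-dimensional because rank(I - K) = 2). Kernel of the adjoint: K is real, so (I - K)^* = I - K^T = I - v u^T, and (I - v u^T) v = v - v (u·v) = 0; hence ker((I - K)^*) = span{v} = span{(-4, -3, -1)}. Therefore (I - K) x = y is solvable iff <y, v> = 0, i.e. iff -4y_1 - 3y_2 - y_3 = 0. When this holds, K y = u (v·y) = 0, so (I - K) y = y and x = y is a particular solution; the full solution set is the line x = y + c·u = y + c·(1, -2, 1), c ∈ C.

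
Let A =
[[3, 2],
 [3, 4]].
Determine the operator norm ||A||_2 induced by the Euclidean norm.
||A||_2 = sqrt((38 + sqrt(1300))/2) ≈ 6.085 (= sqrt(largest eigenvalue of A^T A))

||A||_2 = sigma_max(A) = sqrt(lambda_max(A^T A)). Form the symmetric matrix M = A^T A =
[[18, 18],
 [18, 20]].
Its characteristic polynomial (trace, determinant of M give the coefficients) is
  p(λ) = det(λ I - M) = λ^2 - 38λ + 36.
For λ^2 - 38λ + 36 the discriminant is 1300. It is nonnegative but not a perfect square, so the roots are real and irrational: λ = (38 ± sqrt(1300))/2 ≈ 37.0278, 0.9722.
So the eigenvalues of A^T A are ≈ 0.9722, 37.0278 (all ≥ 0, as they must be for A^T A). The largest is λ_max = (38 + sqrt(1300))/2 ≈ 37.0278, hence ||A||_2 = sqrt(λ_max) = sqrt((38 + sqrt(1300))/2) ≈ 6.085.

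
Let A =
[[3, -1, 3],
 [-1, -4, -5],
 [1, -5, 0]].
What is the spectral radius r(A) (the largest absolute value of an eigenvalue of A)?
r(A) ≈ 7.3623

The eigenvalues of A are the roots of its characteristic polynomial. With M = A (coefficients from the trace, the sum of principal 2x2 minors, and det A):
  p(λ) = det(λ I - M) = λ^3 + λ^2 - 41λ + 43.
No integer candidate from the rational root theorem (±divisors of 43) is a root, so the roots are irrational. The cubic discriminant is Δ = 195536 > 0, so there are three distinct real roots. p(-8) = -77 and p(-7) = 36 have opposite signs, so a root lies in (-8, -7); Newton's method refines it to λ ≈ -7.3623. p(1) = 4 and p(2) = -27 have opposite signs, so a root lies in (1, 2); Newton's method refines it to λ ≈ 1.1126. p(5) = -12 and p(6) = 49 have opposite signs, so a root lies in (5, 6); Newton's method refines it to λ ≈ 5.2497. Check (Vieta): the three roots sum to -1, matching tr M = -1.
Thus the eigenvalues (to 4 decimals) are -7.3623 (modulus 7.3623); 1.1126 (modulus 1.1126); 5.2497 (modulus 5.2497). The spectral radius is the largest modulus: r(A) ≈ 7.3623. (Cross-check: r(A) ≤ ||A||_2 ≈ 7.4989; equality holds whenever A is normal, though it can also hold for some non-normal A.)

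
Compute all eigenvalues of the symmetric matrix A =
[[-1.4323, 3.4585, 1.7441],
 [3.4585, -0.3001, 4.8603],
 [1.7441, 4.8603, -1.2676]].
sigma(A) ≈ {-6, -3, 6}

A is real symmetric, so its spectrum consists of real eigenvalues. Expanding the characteristic polynomial of the displayed matrix gives
  det(λ I - A) = p(λ) = λ^3 + (3)λ^2 + (-36)λ + (-107.999).
Solving p(λ) = 0 yields eigenvalues ≈ -6, -3, 6. (A is shown rounded to 4 decimals, so these recover the underlying integer eigenvalues to within that precision.)
Verification: the trace of A = -3 equals the sum of eigenvalues -3, and det(A) ≈ 107.9990 matches the eigenvalue product 108.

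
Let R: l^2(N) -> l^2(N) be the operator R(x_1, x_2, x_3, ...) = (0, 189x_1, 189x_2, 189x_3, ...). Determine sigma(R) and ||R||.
sigma(R) = closed disk {z in C : |z| ≤ 189}; ||R|| = 189

Note R = 189·U where U is the unit right shift (U x)_k = x_{k-1} (with x_0 := 0); so ||R|| = 189||U|| and sigma(R) = 189·sigma(U). ||R x||^2 = sum_{k≥1} |189x_k|^2 = 35721||x||^2, so ||R|| = 189 and sigma(R) ⊂ {|z| ≤ 189}. For any |lambda| < 189, the equation (R - lambda I) x = 0 forces x_1 = 0, then 189x_k = lambda x_{k+1} ⇒ x = 0, so R has no eigenvalues. But (R - lambda I) is not surjective for |lambda| < 189: solving (R - lambda I) x = e_1 would require x_n proportional to (lambda/189)^(-n), which is not in l^2. So every |lambda| < 189 lies in the residual spectrum. The boundary |lambda| = 189 is in the approximate point spectrum (the spectrum is closed). Hence sigma(R) is the closed disk of radius 189.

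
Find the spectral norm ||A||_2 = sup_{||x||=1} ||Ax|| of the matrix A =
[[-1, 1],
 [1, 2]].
||A||_2 = sqrt((7 + sqrt(13))/2) ≈ 2.3028 (= sqrt(largest eigenvalue of A^T A))

||A||_2 = sigma_max(A) = sqrt(lambda_max(A^T A)). Form the symmetric matrix M = A^T A =
[[2, 1],
 [1, 5]].
Its characteristic polynomial (trace, determinant of M give the coefficients) is
  p(λ) = det(λ I - M) = λ^2 - 7λ + 9.
For λ^2 - 7λ + 9 the discriminant is 13. It is nonnegative but not a perfect square, so the roots are real and irrational: λ = (7 ± sqrt(13))/2 ≈ 5.3028, 1.6972.
So the eigenvalues of A^T A are ≈ 1.6972, 5.3028 (all ≥ 0, as they must be for A^T A). The largest is λ_max = (7 + sqrt(13))/2 ≈ 5.3028, hence ||A||_2 = sqrt(λ_max) = sqrt((7 + sqrt(13))/2) ≈ 2.3028.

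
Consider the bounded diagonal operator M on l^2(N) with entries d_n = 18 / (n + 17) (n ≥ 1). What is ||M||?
||M|| = 1 (attained at n = 1)

For M diagonal, ||M|| = sup_n |d_n| = sup_n 18/(n + 17). This is positive and strictly decreasing in n, so the supremum is attained at n = 1: d_1 = 18/(1 + 17) = 1. Hence ||M|| = 1.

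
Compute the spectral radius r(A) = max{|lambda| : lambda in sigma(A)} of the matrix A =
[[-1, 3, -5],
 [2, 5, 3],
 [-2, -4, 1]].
r(A) ≈ 4.2075

The eigenvalues of A are the roots of its characteristic polynomial. With M = A (coefficients from the trace, the sum of principal 2x2 minors, and det A):
  p(λ) = det(λ I - M) = λ^3 - 5λ^2 - 5λ + 51.
No integer candidate from the rational root theorem (±divisors of 51) is a root, so the roots are irrational. The cubic discriminant is Δ = -20652 < 0, so there is one real root and a complex-conjugate pair. p(-3) = -6 and p(-2) = 33 have opposite signs, so a root lies in (-3, -2); Newton's method refines it to λ ≈ -2.8808. Dividing out (λ - (-2.8808)) leaves approximately λ^2 - 7.8808λ + 17.7033. For λ^2 - 7.8808λ + 17.7033 the discriminant is -8.7057. It is negative, so the remaining roots are the complex-conjugate pair λ ≈ 3.9404 ± 1.4753i. Their product equals the constant term, so |λ|^2 ≈ 17.7033 and |λ| ≈ 4.2075.
Thus the eigenvalues (to 4 decimals) are -2.8808 (modulus 2.8808); 3.9404 ± 1.4753i (modulus 4.2075). The spectral radius is the largest modulus: r(A) ≈ 4.2075. (Cross-check: r(A) ≤ ||A||_2 ≈ 7.4134; equality holds whenever A is normal, though it can also hold for some non-normal A.)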